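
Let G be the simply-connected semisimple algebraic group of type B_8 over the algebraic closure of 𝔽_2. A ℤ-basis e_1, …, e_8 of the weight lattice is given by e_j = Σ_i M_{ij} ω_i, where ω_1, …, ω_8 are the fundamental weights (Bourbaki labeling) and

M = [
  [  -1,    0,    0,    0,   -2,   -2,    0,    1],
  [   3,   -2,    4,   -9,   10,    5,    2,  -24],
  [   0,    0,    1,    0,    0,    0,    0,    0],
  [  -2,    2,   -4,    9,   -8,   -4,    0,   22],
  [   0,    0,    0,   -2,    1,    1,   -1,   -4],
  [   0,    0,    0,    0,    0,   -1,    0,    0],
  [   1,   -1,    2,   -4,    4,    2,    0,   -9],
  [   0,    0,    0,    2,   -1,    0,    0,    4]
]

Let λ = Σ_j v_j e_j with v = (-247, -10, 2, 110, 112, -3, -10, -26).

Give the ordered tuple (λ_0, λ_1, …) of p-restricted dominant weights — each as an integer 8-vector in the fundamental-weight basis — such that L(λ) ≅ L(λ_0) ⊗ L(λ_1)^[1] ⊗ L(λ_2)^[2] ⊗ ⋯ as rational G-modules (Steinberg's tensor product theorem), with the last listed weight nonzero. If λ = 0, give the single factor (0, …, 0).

Compute c_i = Σ_j M_{ij} v_j with v = (-247, -10, 2, 110, 112, -3, -10, -26):
  c_1 = (-1)·(-247) + (0)·(-10) + (0)·(2) + (0)·(110) + (-2)·(112) + (-2)·(-3) + (0)·(-10) + (1)·(-26) = 3
  c_2 = (3)·(-247) + (-2)·(-10) + (4)·(2) + (-9)·(110) + (10)·(112) + (5)·(-3) + (2)·(-10) + (-24)·(-26) = 6
  c_3 = (0)·(-247) + (0)·(-10) + (1)·(2) + (0)·(110) + (0)·(112) + (0)·(-3) + (0)·(-10) + (0)·(-26) = 2
  c_4 = (-2)·(-247) + (2)·(-10) + (-4)·(2) + (9)·(110) + (-8)·(112) + (-4)·(-3) + (0)·(-10) + (22)·(-26) = 0
  c_5 = (0)·(-247) + (0)·(-10) + (0)·(2) + (-2)·(110) + (1)·(112) + (1)·(-3) + (-1)·(-10) + (-4)·(-26) = 3
  c_6 = (0)·(-247) + (0)·(-10) + (0)·(2) + (0)·(110) + (0)·(112) + (-1)·(-3) + (0)·(-10) + (0)·(-26) = 3
  c_7 = (1)·(-247) + (-1)·(-10) + (2)·(2) + (-4)·(110) + (4)·(112) + (2)·(-3) + (0)·(-10) + (-9)·(-26) = 3
  c_8 = (0)·(-247) + (0)·(-10) + (0)·(2) + (2)·(110) + (-1)·(112) + (0)·(-3) + (0)·(-10) + (4)·(-26) = 4
p = 2; digits c_i = Σ_j d_{ij}·2^j, 0 ≤ d_{ij} < 2:
  c_1 = 3 = 1·2^0 + 1·2^1
  c_2 = 6 = 0·2^0 + 1·2^1 + 1·2^2
  c_3 = 2 = 0·2^0 + 1·2^1
  c_4 = 0
  c_5 = 3 = 1·2^0 + 1·2^1
  c_6 = 3 = 1·2^0 + 1·2^1
  c_7 = 3 = 1·2^0 + 1·2^1
  c_8 = 4 = 0·2^0 + 0·2^1 + 1·2^2
p-restricted factor λ_0 = (1, 0, 0, 0, 1, 1, 1, 0)
p-restricted factor λ_1 = (1, 1, 1, 0, 1, 1, 1, 0)
p-restricted factor λ_2 = (0, 1, 0, 0, 0, 0, 0, 1)

((1, 0, 0, 0, 1, 1, 1, 0), (1, 1, 1, 0, 1, 1, 1, 0), (0, 1, 0, 0, 0, 0, 0, 1))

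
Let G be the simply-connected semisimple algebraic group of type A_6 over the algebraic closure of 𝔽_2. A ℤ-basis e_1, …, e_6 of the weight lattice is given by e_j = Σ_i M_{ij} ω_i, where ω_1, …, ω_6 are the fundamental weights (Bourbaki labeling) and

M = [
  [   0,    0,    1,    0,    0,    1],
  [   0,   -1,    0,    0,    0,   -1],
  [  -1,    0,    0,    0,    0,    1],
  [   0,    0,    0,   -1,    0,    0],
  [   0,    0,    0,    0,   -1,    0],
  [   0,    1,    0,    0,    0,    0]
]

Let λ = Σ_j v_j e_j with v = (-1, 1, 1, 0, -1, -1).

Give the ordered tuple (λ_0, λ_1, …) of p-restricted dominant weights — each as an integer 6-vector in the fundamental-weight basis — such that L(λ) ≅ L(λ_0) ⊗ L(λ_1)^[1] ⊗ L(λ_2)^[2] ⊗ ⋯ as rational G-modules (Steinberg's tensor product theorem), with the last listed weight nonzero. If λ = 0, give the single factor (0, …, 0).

((0, 0, 0, 0, 1, 1),)

Change of basis e → ω: c = M·v where v = (-1, 1, 1, 0, -1, -1):
  c_1 = (0)·(-1) + (0)·(1) + (1)·(1) + (0)·(0) + (0)·(-1) + (1)·(-1) = 0
  c_2 = (0)·(-1) + (-1)·(1) + (0)·(1) + (0)·(0) + (0)·(-1) + (-1)·(-1) = 0
  c_3 = (-1)·(-1) + (0)·(1) + (0)·(1) + (0)·(0) + (0)·(-1) + (1)·(-1) = 0
  c_4 = (0)·(-1) + (0)·(1) + (0)·(1) + (-1)·(0) + (0)·(-1) + (0)·(-1) = 0
  c_5 = (0)·(-1) + (0)·(1) + (0)·(1) + (0)·(0) + (-1)·(-1) + (0)·(-1) = 1
  c_6 = (0)·(-1) + (1)·(1) + (0)·(1) + (0)·(0) + (0)·(-1) + (0)·(-1) = 1
Writing each c_i in base p = 2:
  c_1 = 0
  c_2 = 0
  c_3 = 0
  c_4 = 0
  c_5 = 1 = 1·2^0
  c_6 = 1 = 1·2^0
λ_0 = (0, 0, 0, 0, 1, 1)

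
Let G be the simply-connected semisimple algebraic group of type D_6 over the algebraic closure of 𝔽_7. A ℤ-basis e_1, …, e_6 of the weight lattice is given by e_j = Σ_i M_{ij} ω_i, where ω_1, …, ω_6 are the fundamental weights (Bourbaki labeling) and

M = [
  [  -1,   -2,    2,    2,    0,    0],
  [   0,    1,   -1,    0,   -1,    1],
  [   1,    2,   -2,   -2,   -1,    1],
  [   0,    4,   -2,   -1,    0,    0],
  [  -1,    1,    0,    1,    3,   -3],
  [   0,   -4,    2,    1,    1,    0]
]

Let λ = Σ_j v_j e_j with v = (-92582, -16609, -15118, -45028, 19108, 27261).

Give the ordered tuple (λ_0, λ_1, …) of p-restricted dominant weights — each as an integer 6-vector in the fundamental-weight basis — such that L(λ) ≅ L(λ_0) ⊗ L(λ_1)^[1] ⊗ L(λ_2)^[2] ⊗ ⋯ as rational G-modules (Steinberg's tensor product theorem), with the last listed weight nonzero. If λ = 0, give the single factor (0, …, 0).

((6, 5, 6, 1, 4, 4), (2, 6, 6, 1, 2, 5), (0, 2, 4, 5, 6, 6), (2, 5, 0, 4, 4, 1), (2, 2, 1, 3, 2, 4))

Converting to the ω-basis (c_i = row i of M dotted with v = (-92582, -16609, -15118, -45028, 19108, 27261)):
  c_1 = (-1)·(-92582) + (-2)·(-16609) + (2)·(-15118) + (2)·(-45028) + 0·19108 + 0·27261 = 5508
  c_2 = (0)·(-92582) + (1)·(-16609) + (-1)·(-15118) + (0)·(-45028) + (-1)·(19108) + 1·27261 = 6662
  c_3 = (1)·(-92582) + (2)·(-16609) + (-2)·(-15118) + (-2)·(-45028) + (-1)·(19108) + 1·27261 = 2645
  c_4 = (0)·(-92582) + (4)·(-16609) + (-2)·(-15118) + (-1)·(-45028) + 0·19108 + 0·27261 = 8828
  c_5 = (-1)·(-92582) + (1)·(-16609) + (0)·(-15118) + (1)·(-45028) + 3·19108 + (-3)·(27261) = 6486
  c_6 = (0)·(-92582) + (-4)·(-16609) + (2)·(-15118) + (1)·(-45028) + 1·19108 + 0·27261 = 10280
Base-7 expansion of each c_i:
  c_1 = 5508 = 6·7^0 + 2·7^1 + 0·7^2 + 2·7^3 + 2·7^4
  c_2 = 6662 = 5·7^0 + 6·7^1 + 2·7^2 + 5·7^3 + 2·7^4
  c_3 = 2645 = 6·7^0 + 6·7^1 + 4·7^2 + 0·7^3 + 1·7^4
  c_4 = 8828 = 1·7^0 + 1·7^1 + 5·7^2 + 4·7^3 + 3·7^4
  c_5 = 6486 = 4·7^0 + 2·7^1 + 6·7^2 + 4·7^3 + 2·7^4
  c_6 = 10280 = 4·7^0 + 5·7^1 + 6·7^2 + 1·7^3 + 4·7^4
λ_0 = (6, 5, 6, 1, 4, 4)
λ_1 = (2, 6, 6, 1, 2, 5)
λ_2 = (0, 2, 4, 5, 6, 6)
λ_3 = (2, 5, 0, 4, 4, 1)
λ_4 = (2, 2, 1, 3, 2, 4)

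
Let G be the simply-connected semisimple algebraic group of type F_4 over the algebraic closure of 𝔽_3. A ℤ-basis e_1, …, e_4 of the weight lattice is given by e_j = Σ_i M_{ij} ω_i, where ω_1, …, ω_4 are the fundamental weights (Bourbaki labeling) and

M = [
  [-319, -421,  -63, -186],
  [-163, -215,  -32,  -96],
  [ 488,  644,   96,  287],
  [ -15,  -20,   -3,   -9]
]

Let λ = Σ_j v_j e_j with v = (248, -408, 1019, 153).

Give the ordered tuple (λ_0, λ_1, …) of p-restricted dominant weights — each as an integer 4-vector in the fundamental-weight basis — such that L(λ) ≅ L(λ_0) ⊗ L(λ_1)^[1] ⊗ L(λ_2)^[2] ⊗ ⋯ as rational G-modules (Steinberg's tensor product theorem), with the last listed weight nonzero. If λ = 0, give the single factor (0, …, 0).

((1, 0, 1, 0), (0, 0, 2, 2))

Converting to the ω-basis (c_i = row i of M dotted with v = (248, -408, 1019, 153)):
  c_1 = (-319)·(248) + (-421)·(-408) + (-63)·(1019) + (-186)·(153) = 1
  c_2 = (-163)·(248) + (-215)·(-408) + (-32)·(1019) + (-96)·(153) = 0
  c_3 = (488)·(248) + (644)·(-408) + (96)·(1019) + (287)·(153) = 7
  c_4 = (-15)·(248) + (-20)·(-408) + (-3)·(1019) + (-9)·(153) = 6
p = 3; digits c_i = Σ_j d_{ij}·3^j, 0 ≤ d_{ij} < 3:
  c_1 = 1 = 1·3^0
  c_2 = 0
  c_3 = 7 = 1·3^0 + 2·3^1
  c_4 = 6 = 0·3^0 + 2·3^1
Factor λ_0 = (1, 0, 1, 0)
Factor λ_1 = (0, 0, 2, 2)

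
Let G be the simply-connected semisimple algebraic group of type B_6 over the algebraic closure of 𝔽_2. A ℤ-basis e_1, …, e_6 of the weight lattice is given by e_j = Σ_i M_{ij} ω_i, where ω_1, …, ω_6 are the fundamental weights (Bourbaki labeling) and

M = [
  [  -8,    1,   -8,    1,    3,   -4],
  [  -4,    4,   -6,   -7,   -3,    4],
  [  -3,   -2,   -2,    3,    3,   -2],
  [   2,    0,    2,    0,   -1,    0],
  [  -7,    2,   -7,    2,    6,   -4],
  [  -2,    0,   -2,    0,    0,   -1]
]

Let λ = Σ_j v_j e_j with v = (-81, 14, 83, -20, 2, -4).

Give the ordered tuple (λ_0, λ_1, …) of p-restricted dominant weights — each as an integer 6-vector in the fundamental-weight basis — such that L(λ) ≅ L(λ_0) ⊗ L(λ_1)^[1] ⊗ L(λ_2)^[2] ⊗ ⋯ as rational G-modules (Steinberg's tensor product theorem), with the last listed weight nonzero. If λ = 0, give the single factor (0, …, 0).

Change of basis e → ω: c = M·v where v = (-81, 14, 83, -20, 2, -4):
  c_1 = (-8)·(-81) + (1)·(14) + (-8)·(83) + (1)·(-20) + (3)·(2) + (-4)·(-4) = 0
  c_2 = (-4)·(-81) + (4)·(14) + (-6)·(83) + (-7)·(-20) + (-3)·(2) + (4)·(-4) = 0
  c_3 = (-3)·(-81) + (-2)·(14) + (-2)·(83) + (3)·(-20) + (3)·(2) + (-2)·(-4) = 3
  c_4 = (2)·(-81) + (0)·(14) + (2)·(83) + (0)·(-20) + (-1)·(2) + (0)·(-4) = 2
  c_5 = (-7)·(-81) + (2)·(14) + (-7)·(83) + (2)·(-20) + (6)·(2) + (-4)·(-4) = 2
  c_6 = (-2)·(-81) + (0)·(14) + (-2)·(83) + (0)·(-20) + (0)·(2) + (-1)·(-4) = 0
Writing each c_i in base p = 2:
  c_1 = 0
  c_2 = 0
  c_3 = 3 = 1·2^0 + 1·2^1
  c_4 = 2 = 0·2^0 + 1·2^1
  c_5 = 2 = 0·2^0 + 1·2^1
  c_6 = 0
Factor λ_0 = (0, 0, 1, 0, 0, 0)
Factor λ_1 = (0, 0, 1, 1, 1, 0)

((0, 0, 1, 0, 0, 0), (0, 0, 1, 1, 1, 0))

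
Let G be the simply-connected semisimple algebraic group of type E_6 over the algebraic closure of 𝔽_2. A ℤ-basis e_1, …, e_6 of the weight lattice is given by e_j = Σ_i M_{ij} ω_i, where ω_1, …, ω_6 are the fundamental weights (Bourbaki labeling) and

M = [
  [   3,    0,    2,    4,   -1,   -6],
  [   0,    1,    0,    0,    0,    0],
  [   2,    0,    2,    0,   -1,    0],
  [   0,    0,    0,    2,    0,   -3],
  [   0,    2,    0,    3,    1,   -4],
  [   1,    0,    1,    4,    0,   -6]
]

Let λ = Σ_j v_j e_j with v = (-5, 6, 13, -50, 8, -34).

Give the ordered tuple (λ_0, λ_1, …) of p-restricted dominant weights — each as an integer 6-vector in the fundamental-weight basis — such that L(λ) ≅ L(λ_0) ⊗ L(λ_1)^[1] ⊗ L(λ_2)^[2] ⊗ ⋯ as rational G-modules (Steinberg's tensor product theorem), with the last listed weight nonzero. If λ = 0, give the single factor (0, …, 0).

ω-coordinates c = M·v, v = (-5, 6, 13, -50, 8, -34):
  c_1 = 3*-5 + 0*6 + 2*13 + 4*-50 + -1*8 + -6*-34 = 7
  c_2 = 0*-5 + 1*6 + 0*13 + 0*-50 + 0*8 + 0*-34 = 6
  c_3 = 2*-5 + 0*6 + 2*13 + 0*-50 + -1*8 + 0*-34 = 8
  c_4 = 0*-5 + 0*6 + 0*13 + 2*-50 + 0*8 + -3*-34 = 2
  c_5 = 0*-5 + 2*6 + 0*13 + 3*-50 + 1*8 + -4*-34 = 6
  c_6 = 1*-5 + 0*6 + 1*13 + 4*-50 + 0*8 + -6*-34 = 12
p = 2; digits c_i = Σ_j d_{ij}·2^j, 0 ≤ d_{ij} < 2:
  c_1 = 7 = 1·2^0 + 1·2^1 + 1·2^2
  c_2 = 6 = 0·2^0 + 1·2^1 + 1·2^2
  c_3 = 8 = 0·2^0 + 0·2^1 + 0·2^2 + 1·2^3
  c_4 = 2 = 0·2^0 + 1·2^1
  c_5 = 6 = 0·2^0 + 1·2^1 + 1·2^2
  c_6 = 12 = 0·2^0 + 0·2^1 + 1·2^2 + 1·2^3
p-restricted factor λ_0 = (1, 0, 0, 0, 0, 0)
p-restricted factor λ_1 = (1, 1, 0, 1, 1, 0)
p-restricted factor λ_2 = (1, 1, 0, 0, 1, 1)
p-restricted factor λ_3 = (0, 0, 1, 0, 0, 1)

((1, 0, 0, 0, 0, 0), (1, 1, 0, 1, 1, 0), (1, 1, 0, 0, 1, 1), (0, 0, 1, 0, 0, 1))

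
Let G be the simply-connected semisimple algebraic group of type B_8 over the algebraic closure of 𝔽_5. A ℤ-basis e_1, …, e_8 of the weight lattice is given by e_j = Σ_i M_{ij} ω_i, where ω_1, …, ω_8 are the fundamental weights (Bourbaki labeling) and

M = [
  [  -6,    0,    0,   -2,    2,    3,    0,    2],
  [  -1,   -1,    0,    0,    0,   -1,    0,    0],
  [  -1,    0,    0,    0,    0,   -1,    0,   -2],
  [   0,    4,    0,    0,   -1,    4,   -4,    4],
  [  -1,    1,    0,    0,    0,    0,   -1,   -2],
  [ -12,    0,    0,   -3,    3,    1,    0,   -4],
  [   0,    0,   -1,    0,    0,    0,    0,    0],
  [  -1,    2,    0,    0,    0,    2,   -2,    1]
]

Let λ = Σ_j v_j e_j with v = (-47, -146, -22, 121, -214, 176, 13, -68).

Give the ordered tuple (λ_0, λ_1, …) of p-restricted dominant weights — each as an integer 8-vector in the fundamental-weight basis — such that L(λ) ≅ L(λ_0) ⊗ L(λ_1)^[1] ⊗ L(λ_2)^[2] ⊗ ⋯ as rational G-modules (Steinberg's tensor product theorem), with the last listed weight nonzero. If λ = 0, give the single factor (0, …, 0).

Change of basis e → ω: c = M·v where v = (-47, -146, -22, 121, -214, 176, 13, -68):
  c_1 = -6*-47 + 0*-146 + 0*-22 + -2*121 + 2*-214 + 3*176 + 0*13 + 2*-68 = 4
  c_2 = -1*-47 + -1*-146 + 0*-22 + 0*121 + 0*-214 + -1*176 + 0*13 + 0*-68 = 17
  c_3 = -1*-47 + 0*-146 + 0*-22 + 0*121 + 0*-214 + -1*176 + 0*13 + -2*-68 = 7
  c_4 = 0*-47 + 4*-146 + 0*-22 + 0*121 + -1*-214 + 4*176 + -4*13 + 4*-68 = 10
  c_5 = -1*-47 + 1*-146 + 0*-22 + 0*121 + 0*-214 + 0*176 + -1*13 + -2*-68 = 24
  c_6 = -12*-47 + 0*-146 + 0*-22 + -3*121 + 3*-214 + 1*176 + 0*13 + -4*-68 = 7
  c_7 = 0*-47 + 0*-146 + -1*-22 + 0*121 + 0*-214 + 0*176 + 0*13 + 0*-68 = 22
  c_8 = -1*-47 + 2*-146 + 0*-22 + 0*121 + 0*-214 + 2*176 + -2*13 + 1*-68 = 13
p = 5; digits c_i = Σ_j d_{ij}·5^j, 0 ≤ d_{ij} < 5:
  c_1 = 4 = 4·5^0
  c_2 = 17 = 2·5^0 + 3·5^1
  c_3 = 7 = 2·5^0 + 1·5^1
  c_4 = 10 = 0·5^0 + 2·5^1
  c_5 = 24 = 4·5^0 + 4·5^1
  c_6 = 7 = 2·5^0 + 1·5^1
  c_7 = 22 = 2·5^0 + 4·5^1
  c_8 = 13 = 3·5^0 + 2·5^1
Factor λ_0 = (4, 2, 2, 0, 4, 2, 2, 3)
Factor λ_1 = (0, 3, 1, 2, 4, 1, 4, 2)

((4, 2, 2, 0, 4, 2, 2, 3), (0, 3, 1, 2, 4, 1, 4, 2))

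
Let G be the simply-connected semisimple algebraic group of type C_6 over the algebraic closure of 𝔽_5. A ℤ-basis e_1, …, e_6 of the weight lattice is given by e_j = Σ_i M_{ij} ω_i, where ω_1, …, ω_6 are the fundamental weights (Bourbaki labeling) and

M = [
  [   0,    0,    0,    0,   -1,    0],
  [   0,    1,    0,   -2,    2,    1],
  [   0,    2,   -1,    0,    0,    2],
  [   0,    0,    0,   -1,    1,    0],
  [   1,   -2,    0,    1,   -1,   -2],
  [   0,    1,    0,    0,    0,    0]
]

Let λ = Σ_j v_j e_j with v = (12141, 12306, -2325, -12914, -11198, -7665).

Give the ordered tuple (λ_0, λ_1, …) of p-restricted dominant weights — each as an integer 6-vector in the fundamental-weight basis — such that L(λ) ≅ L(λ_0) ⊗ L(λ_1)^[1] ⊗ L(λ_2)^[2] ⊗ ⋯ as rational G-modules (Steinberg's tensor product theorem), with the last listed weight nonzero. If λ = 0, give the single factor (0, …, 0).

((3, 3, 2, 1, 3, 1), (4, 4, 1, 3, 3, 1), (2, 2, 4, 3, 0, 2), (4, 4, 2, 3, 4, 3), (2, 2, 3, 2, 1, 4), (3, 2, 3, 0, 0, 3))

Converting to the ω-basis (c_i = row i of M dotted with v = (12141, 12306, -2325, -12914, -11198, -7665)):
  c_1 = 0·12141 + 0·12306 + (0)·(-2325) + (0)·(-12914) + (-1)·(-11198) + (0)·(-7665) = 11198
  c_2 = 0·12141 + 1·12306 + (0)·(-2325) + (-2)·(-12914) + (2)·(-11198) + (1)·(-7665) = 8073
  c_3 = 0·12141 + 2·12306 + (-1)·(-2325) + (0)·(-12914) + (0)·(-11198) + (2)·(-7665) = 11607
  c_4 = 0·12141 + 0·12306 + (0)·(-2325) + (-1)·(-12914) + (1)·(-11198) + (0)·(-7665) = 1716
  c_5 = 1·12141 + (-2)·(12306) + (0)·(-2325) + (1)·(-12914) + (-1)·(-11198) + (-2)·(-7665) = 1143
  c_6 = 0·12141 + 1·12306 + (0)·(-2325) + (0)·(-12914) + (0)·(-11198) + (0)·(-7665) = 12306
Writing each c_i in base p = 5:
  c_1 = 11198 = 3·5^0 + 4·5^1 + 2·5^2 + 4·5^3 + 2·5^4 + 3·5^5
  c_2 = 8073 = 3·5^0 + 4·5^1 + 2·5^2 + 4·5^3 + 2·5^4 + 2·5^5
  c_3 = 11607 = 2·5^0 + 1·5^1 + 4·5^2 + 2·5^3 + 3·5^4 + 3·5^5
  c_4 = 1716 = 1·5^0 + 3·5^1 + 3·5^2 + 3·5^3 + 2·5^4
  c_5 = 1143 = 3·5^0 + 3·5^1 + 0·5^2 + 4·5^3 + 1·5^4
  c_6 = 12306 = 1·5^0 + 1·5^1 + 2·5^2 + 3·5^3 + 4·5^4 + 3·5^5
p-restricted factor λ_0 = (3, 3, 2, 1, 3, 1)
p-restricted factor λ_1 = (4, 4, 1, 3, 3, 1)
p-restricted factor λ_2 = (2, 2, 4, 3, 0, 2)
p-restricted factor λ_3 = (4, 4, 2, 3, 4, 3)
p-restricted factor λ_4 = (2, 2, 3, 2, 1, 4)
p-restricted factor λ_5 = (3, 2, 3, 0, 0, 3)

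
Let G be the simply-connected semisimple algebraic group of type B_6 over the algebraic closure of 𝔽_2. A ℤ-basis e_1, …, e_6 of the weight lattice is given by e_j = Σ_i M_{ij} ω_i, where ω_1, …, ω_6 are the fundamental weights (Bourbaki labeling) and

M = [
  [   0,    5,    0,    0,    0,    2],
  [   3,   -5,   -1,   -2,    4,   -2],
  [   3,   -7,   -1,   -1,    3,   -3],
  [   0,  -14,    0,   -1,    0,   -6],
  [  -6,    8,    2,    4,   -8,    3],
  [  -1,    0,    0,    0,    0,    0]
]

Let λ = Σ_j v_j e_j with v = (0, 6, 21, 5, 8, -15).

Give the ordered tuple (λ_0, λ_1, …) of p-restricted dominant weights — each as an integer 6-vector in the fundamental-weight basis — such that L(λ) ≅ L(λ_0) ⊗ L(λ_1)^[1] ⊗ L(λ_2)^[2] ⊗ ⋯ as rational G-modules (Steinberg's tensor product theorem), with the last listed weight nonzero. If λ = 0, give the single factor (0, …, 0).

((0, 1, 1, 1, 1, 0),)

Compute c_i = Σ_j M_{ij} v_j with v = (0, 6, 21, 5, 8, -15):
  c_1 = 0*0 + 5*6 + 0*21 + 0*5 + 0*8 + 2*-15 = 0
  c_2 = 3*0 + -5*6 + -1*21 + -2*5 + 4*8 + -2*-15 = 1
  c_3 = 3*0 + -7*6 + -1*21 + -1*5 + 3*8 + -3*-15 = 1
  c_4 = 0*0 + -14*6 + 0*21 + -1*5 + 0*8 + -6*-15 = 1
  c_5 = -6*0 + 8*6 + 2*21 + 4*5 + -8*8 + 3*-15 = 1
  c_6 = -1*0 + 0*6 + 0*21 + 0*5 + 0*8 + 0*-15 = 0
p = 2; digits c_i = Σ_j d_{ij}·2^j, 0 ≤ d_{ij} < 2:
  c_1 = 0
  c_2 = 1 = 1·2^0
  c_3 = 1 = 1·2^0
  c_4 = 1 = 1·2^0
  c_5 = 1 = 1·2^0
  c_6 = 0
Factor λ_0 = (0, 1, 1, 1, 1, 0)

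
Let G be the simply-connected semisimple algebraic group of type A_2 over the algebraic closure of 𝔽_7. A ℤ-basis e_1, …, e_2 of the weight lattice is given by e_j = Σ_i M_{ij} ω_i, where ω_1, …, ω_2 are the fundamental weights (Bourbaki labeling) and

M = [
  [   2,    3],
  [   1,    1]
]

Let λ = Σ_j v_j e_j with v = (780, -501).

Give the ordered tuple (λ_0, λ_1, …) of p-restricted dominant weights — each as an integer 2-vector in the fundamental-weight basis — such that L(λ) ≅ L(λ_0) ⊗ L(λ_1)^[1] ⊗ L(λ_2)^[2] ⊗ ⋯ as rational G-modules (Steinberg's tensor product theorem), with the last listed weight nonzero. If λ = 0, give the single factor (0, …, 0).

((1, 6), (1, 4), (1, 5))

ω-coordinates c = M·v, v = (780, -501):
  c_1 = (2)·(780) + (3)·(-501) = 57
  c_2 = (1)·(780) + (1)·(-501) = 279
Writing each c_i in base p = 7:
  c_1 = 57 = 1·7^0 + 1·7^1 + 1·7^2
  c_2 = 279 = 6·7^0 + 4·7^1 + 5·7^2
Factor λ_0 = (1, 6)
Factor λ_1 = (1, 4)
Factor λ_2 = (1, 5)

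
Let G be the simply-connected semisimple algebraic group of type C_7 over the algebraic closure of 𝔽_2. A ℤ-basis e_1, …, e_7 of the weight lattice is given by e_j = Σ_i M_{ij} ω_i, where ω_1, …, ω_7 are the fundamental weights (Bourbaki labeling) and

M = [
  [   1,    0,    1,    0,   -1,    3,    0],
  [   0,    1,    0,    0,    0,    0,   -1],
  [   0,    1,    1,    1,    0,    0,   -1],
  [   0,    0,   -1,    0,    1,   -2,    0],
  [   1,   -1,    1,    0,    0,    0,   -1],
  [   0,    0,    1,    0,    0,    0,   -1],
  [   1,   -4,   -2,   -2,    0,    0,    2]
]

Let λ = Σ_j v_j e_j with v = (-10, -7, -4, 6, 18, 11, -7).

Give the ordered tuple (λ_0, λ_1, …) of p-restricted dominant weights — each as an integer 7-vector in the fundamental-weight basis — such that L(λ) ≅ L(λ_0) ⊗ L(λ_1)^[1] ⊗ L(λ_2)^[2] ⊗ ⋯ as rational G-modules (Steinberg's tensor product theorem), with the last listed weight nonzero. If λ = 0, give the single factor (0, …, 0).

Converting to the ω-basis (c_i = row i of M dotted with v = (-10, -7, -4, 6, 18, 11, -7)):
  c_1 = 1*-10 + 0*-7 + 1*-4 + 0*6 + -1*18 + 3*11 + 0*-7 = 1
  c_2 = 0*-10 + 1*-7 + 0*-4 + 0*6 + 0*18 + 0*11 + -1*-7 = 0
  c_3 = 0*-10 + 1*-7 + 1*-4 + 1*6 + 0*18 + 0*11 + -1*-7 = 2
  c_4 = 0*-10 + 0*-7 + -1*-4 + 0*6 + 1*18 + -2*11 + 0*-7 = 0
  c_5 = 1*-10 + -1*-7 + 1*-4 + 0*6 + 0*18 + 0*11 + -1*-7 = 0
  c_6 = 0*-10 + 0*-7 + 1*-4 + 0*6 + 0*18 + 0*11 + -1*-7 = 3
  c_7 = 1*-10 + -4*-7 + -2*-4 + -2*6 + 0*18 + 0*11 + 2*-7 = 0
p = 2; digits c_i = Σ_j d_{ij}·2^j, 0 ≤ d_{ij} < 2:
  c_1 = 1 = 1·2^0
  c_2 = 0
  c_3 = 2 = 0·2^0 + 1·2^1
  c_4 = 0
  c_5 = 0
  c_6 = 3 = 1·2^0 + 1·2^1
  c_7 = 0
λ_0 = (1, 0, 0, 0, 0, 1, 0)
λ_1 = (0, 0, 1, 0, 0, 1, 0)

((1, 0, 0, 0, 0, 1, 0), (0, 0, 1, 0, 0, 1, 0))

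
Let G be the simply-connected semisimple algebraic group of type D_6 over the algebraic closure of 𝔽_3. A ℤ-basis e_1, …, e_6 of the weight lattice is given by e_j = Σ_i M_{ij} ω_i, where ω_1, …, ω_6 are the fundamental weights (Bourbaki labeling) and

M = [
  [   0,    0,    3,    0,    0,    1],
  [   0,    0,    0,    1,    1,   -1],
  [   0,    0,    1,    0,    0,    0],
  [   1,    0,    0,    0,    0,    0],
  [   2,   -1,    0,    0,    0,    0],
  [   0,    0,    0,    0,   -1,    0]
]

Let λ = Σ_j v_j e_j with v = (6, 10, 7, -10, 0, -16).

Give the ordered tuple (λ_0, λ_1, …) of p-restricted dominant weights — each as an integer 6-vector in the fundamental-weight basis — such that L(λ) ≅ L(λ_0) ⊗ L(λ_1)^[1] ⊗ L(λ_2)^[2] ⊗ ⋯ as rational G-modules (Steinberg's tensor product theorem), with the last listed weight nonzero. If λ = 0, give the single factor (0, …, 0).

((2, 0, 1, 0, 2, 0), (1, 2, 2, 2, 0, 0))

In the fundamental-weight basis, λ has coordinates c = M·v (v = (6, 10, 7, -10, 0, -16)):
  c_1 = (0)·(6) + (0)·(10) + (3)·(7) + (0)·(-10) + (0)·(0) + (1)·(-16) = 5
  c_2 = (0)·(6) + (0)·(10) + (0)·(7) + (1)·(-10) + (1)·(0) + (-1)·(-16) = 6
  c_3 = (0)·(6) + (0)·(10) + (1)·(7) + (0)·(-10) + (0)·(0) + (0)·(-16) = 7
  c_4 = (1)·(6) + (0)·(10) + (0)·(7) + (0)·(-10) + (0)·(0) + (0)·(-16) = 6
  c_5 = (2)·(6) + (-1)·(10) + (0)·(7) + (0)·(-10) + (0)·(0) + (0)·(-16) = 2
  c_6 = (0)·(6) + (0)·(10) + (0)·(7) + (0)·(-10) + (-1)·(0) + (0)·(-16) = 0
p = 3; digits c_i = Σ_j d_{ij}·3^j, 0 ≤ d_{ij} < 3:
  c_1 = 5 = 2·3^0 + 1·3^1
  c_2 = 6 = 0·3^0 + 2·3^1
  c_3 = 7 = 1·3^0 + 2·3^1
  c_4 = 6 = 0·3^0 + 2·3^1
  c_5 = 2 = 2·3^0
  c_6 = 0
p-restricted factor λ_0 = (2, 0, 1, 0, 2, 0)
p-restricted factor λ_1 = (1, 2, 2, 2, 0, 0)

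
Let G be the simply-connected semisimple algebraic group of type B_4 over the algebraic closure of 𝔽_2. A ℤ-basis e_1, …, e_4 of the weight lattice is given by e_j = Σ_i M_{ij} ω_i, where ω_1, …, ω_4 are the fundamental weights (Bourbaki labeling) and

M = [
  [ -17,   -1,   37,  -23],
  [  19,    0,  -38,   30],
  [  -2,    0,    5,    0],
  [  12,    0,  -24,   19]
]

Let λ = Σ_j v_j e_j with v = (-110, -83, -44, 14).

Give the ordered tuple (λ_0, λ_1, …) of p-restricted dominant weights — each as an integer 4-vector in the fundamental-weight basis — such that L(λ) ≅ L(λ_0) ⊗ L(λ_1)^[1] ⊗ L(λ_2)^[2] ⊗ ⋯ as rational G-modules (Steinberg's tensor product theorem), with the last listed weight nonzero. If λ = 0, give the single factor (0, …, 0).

((1, 0, 0, 0), (1, 1, 0, 1))

In the fundamental-weight basis, λ has coordinates c = M·v (v = (-110, -83, -44, 14)):
  c_1 = (-17)·(-110) + (-1)·(-83) + (37)·(-44) + (-23)·(14) = 3
  c_2 = (19)·(-110) + (0)·(-83) + (-38)·(-44) + 30·14 = 2
  c_3 = (-2)·(-110) + (0)·(-83) + (5)·(-44) + 0·14 = 0
  c_4 = (12)·(-110) + (0)·(-83) + (-24)·(-44) + 19·14 = 2
Writing each c_i in base p = 2:
  c_1 = 3 = 1·2^0 + 1·2^1
  c_2 = 2 = 0·2^0 + 1·2^1
  c_3 = 0
  c_4 = 2 = 0·2^0 + 1·2^1
λ_0 = (1, 0, 0, 0)
λ_1 = (1, 1, 0, 1)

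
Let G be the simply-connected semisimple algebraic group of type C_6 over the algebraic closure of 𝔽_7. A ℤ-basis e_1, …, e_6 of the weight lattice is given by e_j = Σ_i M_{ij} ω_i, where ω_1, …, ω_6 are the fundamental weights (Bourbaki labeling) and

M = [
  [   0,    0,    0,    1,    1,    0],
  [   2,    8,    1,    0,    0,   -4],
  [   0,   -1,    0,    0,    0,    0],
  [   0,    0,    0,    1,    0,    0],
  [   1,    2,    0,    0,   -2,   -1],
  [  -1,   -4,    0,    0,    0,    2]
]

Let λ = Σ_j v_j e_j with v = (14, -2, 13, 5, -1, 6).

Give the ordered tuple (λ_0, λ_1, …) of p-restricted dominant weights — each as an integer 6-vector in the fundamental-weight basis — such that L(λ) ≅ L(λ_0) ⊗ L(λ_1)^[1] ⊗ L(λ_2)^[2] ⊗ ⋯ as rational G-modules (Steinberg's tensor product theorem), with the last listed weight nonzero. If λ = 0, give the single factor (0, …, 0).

Compute c_i = Σ_j M_{ij} v_j with v = (14, -2, 13, 5, -1, 6):
  c_1 = 0*14 + 0*-2 + 0*13 + 1*5 + 1*-1 + 0*6 = 4
  c_2 = 2*14 + 8*-2 + 1*13 + 0*5 + 0*-1 + -4*6 = 1
  c_3 = 0*14 + -1*-2 + 0*13 + 0*5 + 0*-1 + 0*6 = 2
  c_4 = 0*14 + 0*-2 + 0*13 + 1*5 + 0*-1 + 0*6 = 5
  c_5 = 1*14 + 2*-2 + 0*13 + 0*5 + -2*-1 + -1*6 = 6
  c_6 = -1*14 + -4*-2 + 0*13 + 0*5 + 0*-1 + 2*6 = 6
Writing each c_i in base p = 7:
  c_1 = 4 = 4·7^0
  c_2 = 1 = 1·7^0
  c_3 = 2 = 2·7^0
  c_4 = 5 = 5·7^0
  c_5 = 6 = 6·7^0
  c_6 = 6 = 6·7^0
Factor λ_0 = (4, 1, 2, 5, 6, 6)

((4, 1, 2, 5, 6, 6),)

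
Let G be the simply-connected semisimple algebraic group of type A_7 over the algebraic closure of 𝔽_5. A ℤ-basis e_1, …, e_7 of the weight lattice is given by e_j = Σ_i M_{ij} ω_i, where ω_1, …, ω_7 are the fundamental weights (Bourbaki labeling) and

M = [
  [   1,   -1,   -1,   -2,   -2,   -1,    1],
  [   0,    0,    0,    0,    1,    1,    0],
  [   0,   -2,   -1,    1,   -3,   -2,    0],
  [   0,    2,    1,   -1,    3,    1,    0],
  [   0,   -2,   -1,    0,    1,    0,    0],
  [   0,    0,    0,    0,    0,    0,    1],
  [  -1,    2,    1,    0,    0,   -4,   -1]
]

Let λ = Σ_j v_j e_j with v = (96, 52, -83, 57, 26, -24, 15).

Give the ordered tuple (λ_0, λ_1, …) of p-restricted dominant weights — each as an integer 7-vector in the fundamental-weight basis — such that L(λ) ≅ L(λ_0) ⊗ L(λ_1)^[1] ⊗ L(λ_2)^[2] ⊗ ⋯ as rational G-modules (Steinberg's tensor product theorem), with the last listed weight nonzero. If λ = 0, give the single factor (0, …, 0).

ω-coordinates c = M·v, v = (96, 52, -83, 57, 26, -24, 15):
  c_1 = (1)·(96) + (-1)·(52) + (-1)·(-83) + (-2)·(57) + (-2)·(26) + (-1)·(-24) + (1)·(15) = 0
  c_2 = (0)·(96) + (0)·(52) + (0)·(-83) + (0)·(57) + (1)·(26) + (1)·(-24) + (0)·(15) = 2
  c_3 = (0)·(96) + (-2)·(52) + (-1)·(-83) + (1)·(57) + (-3)·(26) + (-2)·(-24) + (0)·(15) = 6
  c_4 = (0)·(96) + (2)·(52) + (1)·(-83) + (-1)·(57) + (3)·(26) + (1)·(-24) + (0)·(15) = 18
  c_5 = (0)·(96) + (-2)·(52) + (-1)·(-83) + (0)·(57) + (1)·(26) + (0)·(-24) + (0)·(15) = 5
  c_6 = (0)·(96) + (0)·(52) + (0)·(-83) + (0)·(57) + (0)·(26) + (0)·(-24) + (1)·(15) = 15
  c_7 = (-1)·(96) + (2)·(52) + (1)·(-83) + (0)·(57) + (0)·(26) + (-4)·(-24) + (-1)·(15) = 6
Writing each c_i in base p = 5:
  c_1 = 0
  c_2 = 2 = 2·5^0
  c_3 = 6 = 1·5^0 + 1·5^1
  c_4 = 18 = 3·5^0 + 3·5^1
  c_5 = 5 = 0·5^0 + 1·5^1
  c_6 = 15 = 0·5^0 + 3·5^1
  c_7 = 6 = 1·5^0 + 1·5^1
λ_0 = (0, 2, 1, 3, 0, 0, 1)
λ_1 = (0, 0, 1, 3, 1, 3, 1)

((0, 2, 1, 3, 0, 0, 1), (0, 0, 1, 3, 1, 3, 1))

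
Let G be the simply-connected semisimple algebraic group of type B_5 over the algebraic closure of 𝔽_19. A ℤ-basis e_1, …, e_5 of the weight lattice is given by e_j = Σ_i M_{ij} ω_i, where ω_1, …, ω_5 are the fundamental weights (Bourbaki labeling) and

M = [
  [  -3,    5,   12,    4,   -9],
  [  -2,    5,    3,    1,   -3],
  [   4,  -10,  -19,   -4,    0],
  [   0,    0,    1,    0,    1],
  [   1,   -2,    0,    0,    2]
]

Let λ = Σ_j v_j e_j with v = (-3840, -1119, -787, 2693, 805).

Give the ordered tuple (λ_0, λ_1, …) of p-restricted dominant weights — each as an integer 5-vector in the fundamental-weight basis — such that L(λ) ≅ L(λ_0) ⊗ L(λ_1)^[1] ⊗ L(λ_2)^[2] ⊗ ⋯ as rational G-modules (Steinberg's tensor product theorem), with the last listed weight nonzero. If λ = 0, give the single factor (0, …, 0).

Compute c_i = Σ_j M_{ij} v_j with v = (-3840, -1119, -787, 2693, 805):
  c_1 = (-3)·(-3840) + (5)·(-1119) + (12)·(-787) + (4)·(2693) + (-9)·(805) = 8
  c_2 = (-2)·(-3840) + (5)·(-1119) + (3)·(-787) + (1)·(2693) + (-3)·(805) = 2
  c_3 = (4)·(-3840) + (-10)·(-1119) + (-19)·(-787) + (-4)·(2693) + (0)·(805) = 11
  c_4 = (0)·(-3840) + (0)·(-1119) + (1)·(-787) + (0)·(2693) + (1)·(805) = 18
  c_5 = (1)·(-3840) + (-2)·(-1119) + (0)·(-787) + (0)·(2693) + (2)·(805) = 8
Expand coordinatewise in base 19:
  c_1 = 8 = 8·19^0
  c_2 = 2 = 2·19^0
  c_3 = 11 = 11·19^0
  c_4 = 18 = 18·19^0
  c_5 = 8 = 8·19^0
p-restricted factor λ_0 = (8, 2, 11, 18, 8)

((8, 2, 11, 18, 8),)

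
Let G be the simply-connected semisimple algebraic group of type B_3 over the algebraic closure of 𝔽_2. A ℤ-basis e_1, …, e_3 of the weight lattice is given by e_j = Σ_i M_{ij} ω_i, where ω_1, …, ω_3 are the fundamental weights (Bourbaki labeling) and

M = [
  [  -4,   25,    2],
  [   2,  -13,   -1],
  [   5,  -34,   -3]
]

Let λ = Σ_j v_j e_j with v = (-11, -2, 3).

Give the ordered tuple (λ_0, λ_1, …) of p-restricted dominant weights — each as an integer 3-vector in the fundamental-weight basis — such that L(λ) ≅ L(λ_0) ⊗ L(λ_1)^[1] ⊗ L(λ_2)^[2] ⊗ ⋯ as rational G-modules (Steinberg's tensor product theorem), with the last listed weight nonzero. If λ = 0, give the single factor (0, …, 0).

((0, 1, 0), (0, 0, 0), (0, 0, 1))

In the fundamental-weight basis, λ has coordinates c = M·v (v = (-11, -2, 3)):
  c_1 = (-4)·(-11) + (25)·(-2) + 2·3 = 0
  c_2 = (2)·(-11) + (-13)·(-2) + (-1)·(3) = 1
  c_3 = (5)·(-11) + (-34)·(-2) + (-3)·(3) = 4
Expand coordinatewise in base 2:
  c_1 = 0
  c_2 = 1 = 1·2^0
  c_3 = 4 = 0·2^0 + 0·2^1 + 1·2^2
p-restricted factor λ_0 = (0, 1, 0)
p-restricted factor λ_1 = (0, 0, 0)
p-restricted factor λ_2 = (0, 0, 1)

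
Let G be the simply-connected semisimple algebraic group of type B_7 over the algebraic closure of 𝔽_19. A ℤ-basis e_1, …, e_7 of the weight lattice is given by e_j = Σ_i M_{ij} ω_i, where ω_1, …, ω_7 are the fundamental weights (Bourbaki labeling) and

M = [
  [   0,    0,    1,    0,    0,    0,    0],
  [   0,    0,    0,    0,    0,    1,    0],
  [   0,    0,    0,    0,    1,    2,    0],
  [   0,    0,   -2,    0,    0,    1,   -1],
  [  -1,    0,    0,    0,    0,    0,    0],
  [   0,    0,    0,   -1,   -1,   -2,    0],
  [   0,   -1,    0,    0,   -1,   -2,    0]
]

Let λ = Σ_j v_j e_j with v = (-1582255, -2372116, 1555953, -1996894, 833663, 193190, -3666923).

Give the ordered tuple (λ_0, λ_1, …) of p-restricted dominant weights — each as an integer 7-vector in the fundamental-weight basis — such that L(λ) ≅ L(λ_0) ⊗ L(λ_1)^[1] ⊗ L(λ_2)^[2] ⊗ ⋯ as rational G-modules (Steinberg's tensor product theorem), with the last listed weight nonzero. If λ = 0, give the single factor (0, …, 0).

In the fundamental-weight basis, λ has coordinates c = M·v (v = (-1582255, -2372116, 1555953, -1996894, 833663, 193190, -3666923)):
  c_1 = (0)·(-1582255) + (0)·(-2372116) + (1)·(1555953) + (0)·(-1996894) + (0)·(833663) + (0)·(193190) + (0)·(-3666923) = 1555953
  c_2 = (0)·(-1582255) + (0)·(-2372116) + (0)·(1555953) + (0)·(-1996894) + (0)·(833663) + (1)·(193190) + (0)·(-3666923) = 193190
  c_3 = (0)·(-1582255) + (0)·(-2372116) + (0)·(1555953) + (0)·(-1996894) + (1)·(833663) + (2)·(193190) + (0)·(-3666923) = 1220043
  c_4 = (0)·(-1582255) + (0)·(-2372116) + (-2)·(1555953) + (0)·(-1996894) + (0)·(833663) + (1)·(193190) + (-1)·(-3666923) = 748207
  c_5 = (-1)·(-1582255) + (0)·(-2372116) + (0)·(1555953) + (0)·(-1996894) + (0)·(833663) + (0)·(193190) + (0)·(-3666923) = 1582255
  c_6 = (0)·(-1582255) + (0)·(-2372116) + (0)·(1555953) + (-1)·(-1996894) + (-1)·(833663) + (-2)·(193190) + (0)·(-3666923) = 776851
  c_7 = (0)·(-1582255) + (-1)·(-2372116) + (0)·(1555953) + (0)·(-1996894) + (-1)·(833663) + (-2)·(193190) + (0)·(-3666923) = 1152073
Base-19 expansion of each c_i:
  c_1 = 1555953 = 5·19^0 + 2·19^1 + 16·19^2 + 17·19^3 + 11·19^4
  c_2 = 193190 = 17·19^0 + 2·19^1 + 3·19^2 + 9·19^3 + 1·19^4
  c_3 = 1220043 = 15·19^0 + 11·19^1 + 16·19^2 + 6·19^3 + 9·19^4
  c_4 = 748207 = 6·19^0 + 11·19^1 + 1·19^2 + 14·19^3 + 5·19^4
  c_5 = 1582255 = 11·19^0 + 18·19^1 + 12·19^2 + 2·19^3 + 12·19^4
  c_6 = 776851 = 17·19^0 + 17·19^1 + 4·19^2 + 18·19^3 + 5·19^4
  c_7 = 1152073 = 8·19^0 + 6·19^1 + 18·19^2 + 15·19^3 + 8·19^4
Factor λ_0 = (5, 17, 15, 6, 11, 17, 8)
Factor λ_1 = (2, 2, 11, 11, 18, 17, 6)
Factor λ_2 = (16, 3, 16, 1, 12, 4, 18)
Factor λ_3 = (17, 9, 6, 14, 2, 18, 15)
Factor λ_4 = (11, 1, 9, 5, 12, 5, 8)

((5, 17, 15, 6, 11, 17, 8), (2, 2, 11, 11, 18, 17, 6), (16, 3, 16, 1, 12, 4, 18), (17, 9, 6, 14, 2, 18, 15), (11, 1, 9, 5, 12, 5, 8))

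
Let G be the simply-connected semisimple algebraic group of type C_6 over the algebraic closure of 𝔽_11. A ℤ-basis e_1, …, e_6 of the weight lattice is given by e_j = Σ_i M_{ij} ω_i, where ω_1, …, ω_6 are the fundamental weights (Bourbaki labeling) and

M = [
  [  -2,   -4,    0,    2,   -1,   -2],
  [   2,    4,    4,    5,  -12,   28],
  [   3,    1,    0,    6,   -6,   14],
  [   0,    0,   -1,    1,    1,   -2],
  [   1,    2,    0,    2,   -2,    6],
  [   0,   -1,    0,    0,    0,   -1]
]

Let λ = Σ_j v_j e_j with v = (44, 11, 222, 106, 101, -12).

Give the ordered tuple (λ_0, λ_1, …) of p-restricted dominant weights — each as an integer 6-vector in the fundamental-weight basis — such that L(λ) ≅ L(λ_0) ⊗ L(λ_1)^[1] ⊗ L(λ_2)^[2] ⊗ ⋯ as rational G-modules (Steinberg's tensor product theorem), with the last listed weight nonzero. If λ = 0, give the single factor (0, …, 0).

((3, 2, 5, 9, 4, 1),)

Compute c_i = Σ_j M_{ij} v_j with v = (44, 11, 222, 106, 101, -12):
  c_1 = (-2)·(44) + (-4)·(11) + 0·222 + 2·106 + (-1)·(101) + (-2)·(-12) = 3
  c_2 = 2·44 + 4·11 + 4·222 + 5·106 + (-12)·(101) + (28)·(-12) = 2
  c_3 = 3·44 + 1·11 + 0·222 + 6·106 + (-6)·(101) + (14)·(-12) = 5
  c_4 = 0·44 + 0·11 + (-1)·(222) + 1·106 + 1·101 + (-2)·(-12) = 9
  c_5 = 1·44 + 2·11 + 0·222 + 2·106 + (-2)·(101) + (6)·(-12) = 4
  c_6 = 0·44 + (-1)·(11) + 0·222 + 0·106 + 0·101 + (-1)·(-12) = 1
Base-11 expansion of each c_i:
  c_1 = 3 = 3·11^0
  c_2 = 2 = 2·11^0
  c_3 = 5 = 5·11^0
  c_4 = 9 = 9·11^0
  c_5 = 4 = 4·11^0
  c_6 = 1 = 1·11^0
p-restricted factor λ_0 = (3, 2, 5, 9, 4, 1)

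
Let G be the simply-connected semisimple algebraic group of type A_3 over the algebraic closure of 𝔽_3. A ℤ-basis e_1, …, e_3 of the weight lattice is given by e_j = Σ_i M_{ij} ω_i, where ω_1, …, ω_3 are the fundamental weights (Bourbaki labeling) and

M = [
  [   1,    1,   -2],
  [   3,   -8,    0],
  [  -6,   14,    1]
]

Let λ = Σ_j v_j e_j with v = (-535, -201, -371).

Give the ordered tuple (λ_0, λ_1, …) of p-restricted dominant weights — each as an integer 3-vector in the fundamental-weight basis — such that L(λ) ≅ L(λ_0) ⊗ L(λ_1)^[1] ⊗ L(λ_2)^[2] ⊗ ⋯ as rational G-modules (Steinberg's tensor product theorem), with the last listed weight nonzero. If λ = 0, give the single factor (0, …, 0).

((0, 0, 1), (2, 1, 2), (0, 0, 2))

ω-coordinates c = M·v, v = (-535, -201, -371):
  c_1 = 1*-535 + 1*-201 + -2*-371 = 6
  c_2 = 3*-535 + -8*-201 + 0*-371 = 3
  c_3 = -6*-535 + 14*-201 + 1*-371 = 25
Base-3 expansion of each c_i:
  c_1 = 6 = 0·3^0 + 2·3^1
  c_2 = 3 = 0·3^0 + 1·3^1
  c_3 = 25 = 1·3^0 + 2·3^1 + 2·3^2
λ_0 = (0, 0, 1)
λ_1 = (2, 1, 2)
λ_2 = (0, 0, 2)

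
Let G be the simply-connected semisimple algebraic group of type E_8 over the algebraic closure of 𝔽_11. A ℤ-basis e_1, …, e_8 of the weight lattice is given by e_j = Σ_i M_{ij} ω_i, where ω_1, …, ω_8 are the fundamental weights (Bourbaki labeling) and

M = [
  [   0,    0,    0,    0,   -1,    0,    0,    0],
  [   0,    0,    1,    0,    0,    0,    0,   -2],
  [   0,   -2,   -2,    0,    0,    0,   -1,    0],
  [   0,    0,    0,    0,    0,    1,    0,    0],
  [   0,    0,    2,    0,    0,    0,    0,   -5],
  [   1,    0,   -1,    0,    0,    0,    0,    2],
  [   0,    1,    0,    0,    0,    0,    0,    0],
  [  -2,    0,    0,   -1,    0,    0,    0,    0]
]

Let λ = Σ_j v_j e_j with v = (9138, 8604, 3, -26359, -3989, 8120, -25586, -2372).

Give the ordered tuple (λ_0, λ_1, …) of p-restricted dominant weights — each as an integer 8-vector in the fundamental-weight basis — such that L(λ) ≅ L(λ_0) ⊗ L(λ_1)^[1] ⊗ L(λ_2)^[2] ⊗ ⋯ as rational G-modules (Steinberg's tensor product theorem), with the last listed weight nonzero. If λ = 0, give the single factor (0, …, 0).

((7, 6, 1, 2, 8, 2, 2, 9), (10, 2, 2, 1, 0, 3, 1, 8), (10, 6, 3, 1, 10, 3, 5, 0), (2, 3, 6, 6, 8, 3, 6, 6))

ω-coordinates c = M·v, v = (9138, 8604, 3, -26359, -3989, 8120, -25586, -2372):
  c_1 = (0)·(9138) + (0)·(8604) + (0)·(3) + (0)·(-26359) + (-1)·(-3989) + (0)·(8120) + (0)·(-25586) + (0)·(-2372) = 3989
  c_2 = (0)·(9138) + (0)·(8604) + (1)·(3) + (0)·(-26359) + (0)·(-3989) + (0)·(8120) + (0)·(-25586) + (-2)·(-2372) = 4747
  c_3 = (0)·(9138) + (-2)·(8604) + (-2)·(3) + (0)·(-26359) + (0)·(-3989) + (0)·(8120) + (-1)·(-25586) + (0)·(-2372) = 8372
  c_4 = (0)·(9138) + (0)·(8604) + (0)·(3) + (0)·(-26359) + (0)·(-3989) + (1)·(8120) + (0)·(-25586) + (0)·(-2372) = 8120
  c_5 = (0)·(9138) + (0)·(8604) + (2)·(3) + (0)·(-26359) + (0)·(-3989) + (0)·(8120) + (0)·(-25586) + (-5)·(-2372) = 11866
  c_6 = (1)·(9138) + (0)·(8604) + (-1)·(3) + (0)·(-26359) + (0)·(-3989) + (0)·(8120) + (0)·(-25586) + (2)·(-2372) = 4391
  c_7 = (0)·(9138) + (1)·(8604) + (0)·(3) + (0)·(-26359) + (0)·(-3989) + (0)·(8120) + (0)·(-25586) + (0)·(-2372) = 8604
  c_8 = (-2)·(9138) + (0)·(8604) + (0)·(3) + (-1)·(-26359) + (0)·(-3989) + (0)·(8120) + (0)·(-25586) + (0)·(-2372) = 8083
Writing each c_i in base p = 11:
  c_1 = 3989 = 7·11^0 + 10·11^1 + 10·11^2 + 2·11^3
  c_2 = 4747 = 6·11^0 + 2·11^1 + 6·11^2 + 3·11^3
  c_3 = 8372 = 1·11^0 + 2·11^1 + 3·11^2 + 6·11^3
  c_4 = 8120 = 2·11^0 + 1·11^1 + 1·11^2 + 6·11^3
  c_5 = 11866 = 8·11^0 + 0·11^1 + 10·11^2 + 8·11^3
  c_6 = 4391 = 2·11^0 + 3·11^1 + 3·11^2 + 3·11^3
  c_7 = 8604 = 2·11^0 + 1·11^1 + 5·11^2 + 6·11^3
  c_8 = 8083 = 9·11^0 + 8·11^1 + 0·11^2 + 6·11^3
λ_0 = (7, 6, 1, 2, 8, 2, 2, 9)
λ_1 = (10, 2, 2, 1, 0, 3, 1, 8)
λ_2 = (10, 6, 3, 1, 10, 3, 5, 0)
λ_3 = (2, 3, 6, 6, 8, 3, 6, 6)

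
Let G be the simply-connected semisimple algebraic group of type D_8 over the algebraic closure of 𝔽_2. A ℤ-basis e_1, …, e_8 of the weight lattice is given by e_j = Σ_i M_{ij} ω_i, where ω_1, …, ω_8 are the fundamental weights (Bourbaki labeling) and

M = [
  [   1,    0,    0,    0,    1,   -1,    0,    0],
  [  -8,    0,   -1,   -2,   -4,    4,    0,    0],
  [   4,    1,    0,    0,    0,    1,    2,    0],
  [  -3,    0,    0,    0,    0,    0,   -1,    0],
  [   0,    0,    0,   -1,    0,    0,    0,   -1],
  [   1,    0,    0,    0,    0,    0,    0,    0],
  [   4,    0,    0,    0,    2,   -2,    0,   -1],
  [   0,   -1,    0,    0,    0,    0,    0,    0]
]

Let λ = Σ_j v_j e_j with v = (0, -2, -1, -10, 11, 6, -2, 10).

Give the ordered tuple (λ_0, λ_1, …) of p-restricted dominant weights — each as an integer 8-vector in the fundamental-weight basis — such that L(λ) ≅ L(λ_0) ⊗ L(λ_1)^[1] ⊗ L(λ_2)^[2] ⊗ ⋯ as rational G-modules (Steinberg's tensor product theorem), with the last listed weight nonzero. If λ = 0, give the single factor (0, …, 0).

Change of basis e → ω: c = M·v where v = (0, -2, -1, -10, 11, 6, -2, 10):
  c_1 = 1·0 + (0)·(-2) + (0)·(-1) + (0)·(-10) + 1·11 + (-1)·(6) + (0)·(-2) + 0·10 = 5
  c_2 = (-8)·(0) + (0)·(-2) + (-1)·(-1) + (-2)·(-10) + (-4)·(11) + 4·6 + (0)·(-2) + 0·10 = 1
  c_3 = 4·0 + (1)·(-2) + (0)·(-1) + (0)·(-10) + 0·11 + 1·6 + (2)·(-2) + 0·10 = 0
  c_4 = (-3)·(0) + (0)·(-2) + (0)·(-1) + (0)·(-10) + 0·11 + 0·6 + (-1)·(-2) + 0·10 = 2
  c_5 = 0·0 + (0)·(-2) + (0)·(-1) + (-1)·(-10) + 0·11 + 0·6 + (0)·(-2) + (-1)·(10) = 0
  c_6 = 1·0 + (0)·(-2) + (0)·(-1) + (0)·(-10) + 0·11 + 0·6 + (0)·(-2) + 0·10 = 0
  c_7 = 4·0 + (0)·(-2) + (0)·(-1) + (0)·(-10) + 2·11 + (-2)·(6) + (0)·(-2) + (-1)·(10) = 0
  c_8 = 0·0 + (-1)·(-2) + (0)·(-1) + (0)·(-10) + 0·11 + 0·6 + (0)·(-2) + 0·10 = 2
p = 2; digits c_i = Σ_j d_{ij}·2^j, 0 ≤ d_{ij} < 2:
  c_1 = 5 = 1·2^0 + 0·2^1 + 1·2^2
  c_2 = 1 = 1·2^0
  c_3 = 0
  c_4 = 2 = 0·2^0 + 1·2^1
  c_5 = 0
  c_6 = 0
  c_7 = 0
  c_8 = 2 = 0·2^0 + 1·2^1
p-restricted factor λ_0 = (1, 1, 0, 0, 0, 0, 0, 0)
p-restricted factor λ_1 = (0, 0, 0, 1, 0, 0, 0, 1)
p-restricted factor λ_2 = (1, 0, 0, 0, 0, 0, 0, 0)

((1, 1, 0, 0, 0, 0, 0, 0), (0, 0, 0, 1, 0, 0, 0, 1), (1, 0, 0, 0, 0, 0, 0, 0))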